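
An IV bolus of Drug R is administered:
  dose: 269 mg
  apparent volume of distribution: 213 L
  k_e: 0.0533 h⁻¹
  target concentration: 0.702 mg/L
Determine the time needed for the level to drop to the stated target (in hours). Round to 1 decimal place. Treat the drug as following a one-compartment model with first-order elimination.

11.0 h

C₀ = Dose / Vd = 269.0 / 213 = 1.263 mg/L
t = ln(C₀ / C) / k = ln(1.263 / 0.702) / 0.05330
  = ln(1.799) / 0.05330 = 0.5872 / 0.05330 = 11.02 h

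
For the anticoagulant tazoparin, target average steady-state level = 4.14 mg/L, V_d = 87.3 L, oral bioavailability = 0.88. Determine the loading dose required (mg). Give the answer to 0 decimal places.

LD = Css × Vd / F = 4.14 × 87.3 / 0.88 = 410.7 mg

411 mg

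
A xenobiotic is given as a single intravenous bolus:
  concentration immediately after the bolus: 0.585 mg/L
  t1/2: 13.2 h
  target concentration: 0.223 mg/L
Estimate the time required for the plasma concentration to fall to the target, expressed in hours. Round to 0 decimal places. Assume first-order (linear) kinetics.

18 h

k = ln2 / t½ = 0.693147 / 13.2 = 0.05251 h⁻¹
t = ln(C₀ / C) / k = ln(0.5850 / 0.223) / 0.05251
  = ln(2.623) / 0.05251 = 0.9643 / 0.05251 = 18.36 h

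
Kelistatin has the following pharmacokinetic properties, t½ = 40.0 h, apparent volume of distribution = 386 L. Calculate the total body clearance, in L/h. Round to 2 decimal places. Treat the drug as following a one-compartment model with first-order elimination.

6.69 L/h

k = ln2 / t½ = 0.693147 / 40.0 = 0.01733 h⁻¹
CL = k × Vd = 0.01733 × 386 = 6.689 L/h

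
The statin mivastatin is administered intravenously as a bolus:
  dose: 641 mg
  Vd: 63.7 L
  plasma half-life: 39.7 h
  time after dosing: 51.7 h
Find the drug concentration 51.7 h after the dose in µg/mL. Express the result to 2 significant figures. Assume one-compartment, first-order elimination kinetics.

C₀ = Dose / Vd = 641.0 / 63.7 = 10.06 mg/L
k = ln2 / t½ = 0.693147 / 39.7 = 0.01746 h⁻¹
C = C₀ · e^(−k·t) = 10.06 × e^(−0.01746 × 51.7)
  = 10.06 × 0.4055 = 4.079 mg/L
(4.079 mg/L = 4.079 µg/mL)

4.1 µg/mL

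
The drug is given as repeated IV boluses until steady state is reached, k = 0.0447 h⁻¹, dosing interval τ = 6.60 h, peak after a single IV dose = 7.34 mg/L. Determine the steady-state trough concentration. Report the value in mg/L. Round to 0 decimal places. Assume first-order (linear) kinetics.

21 mg/L

e^(−kτ) = e^(−0.04470 × 6.60) = 0.7445
Accumulation ratio R = 1 / (1 − e^(−kτ)) = 1 / (1 − 0.7445) = 3.914
Steady-state trough = C₀ × R × e^(−kτ) = 7.34 × 3.914 × 0.7445 = 21.39 mg/L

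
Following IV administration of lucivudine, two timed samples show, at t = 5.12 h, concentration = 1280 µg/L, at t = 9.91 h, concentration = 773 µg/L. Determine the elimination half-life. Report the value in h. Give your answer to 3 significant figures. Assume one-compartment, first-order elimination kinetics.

k = ln(C₁/C₂) / (t₂ − t₁) = ln(1280/773) / (9.91 − 5.12)
  = 0.5043 / 4.790 = 0.1053 h⁻¹
t½ = ln2 / k = 0.693147 / 0.1053 = 6.583 h

6.58 h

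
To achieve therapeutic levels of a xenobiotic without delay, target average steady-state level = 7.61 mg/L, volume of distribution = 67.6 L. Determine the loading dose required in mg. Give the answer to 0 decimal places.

514 mg

LD = Css × Vd = 7.61 × 67.6 = 514.4 mg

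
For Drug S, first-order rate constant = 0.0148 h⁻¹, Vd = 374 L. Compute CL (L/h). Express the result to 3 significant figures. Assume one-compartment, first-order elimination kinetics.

CL = k × Vd = 0.0148 × 374 = 5.535 L/h

5.54 L/h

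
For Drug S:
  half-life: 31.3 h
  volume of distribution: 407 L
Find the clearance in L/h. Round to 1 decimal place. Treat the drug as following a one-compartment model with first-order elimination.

9.0 L/h

k = ln2 / t½ = 0.693147 / 31.3 = 0.02215 h⁻¹
CL = k × Vd = 0.02215 × 407 = 9.015 L/h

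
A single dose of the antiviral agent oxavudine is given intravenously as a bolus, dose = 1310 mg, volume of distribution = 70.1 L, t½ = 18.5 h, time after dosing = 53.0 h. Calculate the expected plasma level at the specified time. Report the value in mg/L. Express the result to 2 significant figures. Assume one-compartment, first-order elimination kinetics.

2.6 mg/L

C₀ = Dose / Vd = 1310 / 70.1 = 18.69 mg/L
k = ln2 / t½ = 0.693147 / 18.5 = 0.03747 h⁻¹
C = C₀ · e^(−k·t) = 18.69 × e^(−0.03747 × 53.0)
  = 18.69 × 0.1373 = 2.566 mg/L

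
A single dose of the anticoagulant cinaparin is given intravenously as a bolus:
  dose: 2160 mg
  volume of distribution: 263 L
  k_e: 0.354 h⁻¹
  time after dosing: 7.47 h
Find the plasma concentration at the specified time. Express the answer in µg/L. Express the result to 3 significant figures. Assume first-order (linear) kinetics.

584 µg/L

C₀ = Dose / Vd = 2160 / 263 = 8.213 mg/L
C = C₀ · e^(−k·t) = 8.213 × e^(−0.3540 × 7.47)
  = 8.213 × 0.07105 = 0.5835 mg/L
Convert: 0.5835 mg/L × 1000 = 583.5 µg/L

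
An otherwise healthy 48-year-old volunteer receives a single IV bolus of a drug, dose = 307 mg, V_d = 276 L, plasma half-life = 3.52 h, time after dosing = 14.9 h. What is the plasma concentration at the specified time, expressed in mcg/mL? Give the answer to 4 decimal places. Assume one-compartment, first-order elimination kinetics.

0.0592 mcg/mL

C₀ = Dose / Vd = 307.0 / 276 = 1.112 mg/L
k = ln2 / t½ = 0.693147 / 3.52 = 0.1969 h⁻¹
C = C₀ · e^(−k·t) = 1.112 × e^(−0.1969 × 14.9)
  = 1.112 × 0.05319 = 0.05915 mg/L
(0.05915 mg/L = 0.05915 mcg/mL)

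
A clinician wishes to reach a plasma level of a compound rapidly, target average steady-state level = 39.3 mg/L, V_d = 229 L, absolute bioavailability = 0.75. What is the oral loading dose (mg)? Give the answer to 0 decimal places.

12000 mg

LD = Css × Vd / F = 39.3 × 229 / 0.75 = 12000 mg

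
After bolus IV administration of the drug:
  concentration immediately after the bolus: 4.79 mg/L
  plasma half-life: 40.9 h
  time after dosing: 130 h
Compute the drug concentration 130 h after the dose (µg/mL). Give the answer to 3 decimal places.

k = ln2 / t½ = 0.693147 / 40.9 = 0.01695 h⁻¹
C = C₀ · e^(−k·t) = 4.790 × e^(−0.01695 × 130)
  = 4.790 × 0.1104 = 0.5288 mg/L
(0.5288 mg/L = 0.5288 µg/mL)

0.529 µg/mL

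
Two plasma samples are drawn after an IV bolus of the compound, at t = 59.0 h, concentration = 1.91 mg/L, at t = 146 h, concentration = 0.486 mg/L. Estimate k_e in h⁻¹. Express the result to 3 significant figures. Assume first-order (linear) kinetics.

0.0157 h⁻¹

k = ln(C₁/C₂) / (t₂ − t₁) = ln(1.91/0.486) / (146 − 59.0)
  = 1.369 / 87.00 = 0.01574 h⁻¹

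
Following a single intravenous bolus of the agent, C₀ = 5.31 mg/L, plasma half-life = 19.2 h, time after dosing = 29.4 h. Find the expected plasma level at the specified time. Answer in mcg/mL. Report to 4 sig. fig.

k = ln2 / t½ = 0.693147 / 19.2 = 0.03610 h⁻¹
C = C₀ · e^(−k·t) = 5.310 × e^(−0.03610 × 29.4)
  = 5.310 × 0.3460 = 1.837 mg/L
(1.837 mg/L = 1.837 mcg/mL)

1.837 mcg/mL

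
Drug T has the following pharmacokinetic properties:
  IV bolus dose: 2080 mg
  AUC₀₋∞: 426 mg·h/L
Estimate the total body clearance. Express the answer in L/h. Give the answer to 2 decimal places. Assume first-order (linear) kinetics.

CL = Dose / AUC = 2080 / 426 = 4.883 L/h

4.88 L/h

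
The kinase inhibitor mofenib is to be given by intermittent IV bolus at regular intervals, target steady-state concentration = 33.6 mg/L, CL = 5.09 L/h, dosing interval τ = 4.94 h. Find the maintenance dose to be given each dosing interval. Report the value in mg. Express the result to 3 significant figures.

845 mg

At steady state, Dose/τ = Css × CL.
Dose = Css × CL × τ = 33.6 × 5.090 × 4.94 = 844.9 mg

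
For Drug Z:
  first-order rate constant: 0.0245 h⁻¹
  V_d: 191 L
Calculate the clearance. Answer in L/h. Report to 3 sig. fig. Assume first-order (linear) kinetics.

CL = k × Vd = 0.0245 × 191 = 4.680 L/h

4.68 L/h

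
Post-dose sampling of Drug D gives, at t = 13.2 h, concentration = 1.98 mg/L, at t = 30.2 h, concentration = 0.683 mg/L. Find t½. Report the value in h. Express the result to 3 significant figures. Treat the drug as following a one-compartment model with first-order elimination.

11.1 h

k = ln(C₁/C₂) / (t₂ − t₁) = ln(1.98/0.683) / (30.2 − 13.2)
  = 1.064 / 17.00 = 0.06259 h⁻¹
t½ = ln2 / k = 0.693147 / 0.06259 = 11.07 h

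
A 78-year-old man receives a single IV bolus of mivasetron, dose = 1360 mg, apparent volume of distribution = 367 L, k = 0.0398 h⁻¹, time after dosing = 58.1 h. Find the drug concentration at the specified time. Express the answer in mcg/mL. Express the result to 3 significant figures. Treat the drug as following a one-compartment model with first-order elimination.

C₀ = Dose / Vd = 1360 / 367 = 3.706 mg/L
C = C₀ · e^(−k·t) = 3.706 × e^(−0.03980 × 58.1)
  = 3.706 × 0.09903 = 0.3670 mg/L
(0.3670 mg/L = 0.3670 mcg/mL)

0.367 mcg/mL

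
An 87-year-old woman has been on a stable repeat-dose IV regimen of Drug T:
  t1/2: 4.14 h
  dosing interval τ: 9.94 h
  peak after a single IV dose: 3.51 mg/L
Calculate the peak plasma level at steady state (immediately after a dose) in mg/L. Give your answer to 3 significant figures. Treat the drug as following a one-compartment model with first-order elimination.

k = ln2 / t½ = 0.693147 / 4.14 = 0.1674 h⁻¹
e^(−kτ) = e^(−0.1674 × 9.94) = 0.1894
Accumulation ratio R = 1 / (1 − e^(−kτ)) = 1 / (1 − 0.1894) = 1.234
Steady-state peak = C₀ × R = 3.51 × 1.234 = 4.331 mg/L

4.33 mg/L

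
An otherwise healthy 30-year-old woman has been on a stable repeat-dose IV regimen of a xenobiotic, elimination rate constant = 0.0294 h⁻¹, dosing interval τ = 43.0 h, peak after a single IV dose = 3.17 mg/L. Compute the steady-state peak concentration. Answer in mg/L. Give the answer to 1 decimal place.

4.4 mg/L

e^(−kτ) = e^(−0.02940 × 43.0) = 0.2825
Accumulation ratio R = 1 / (1 − e^(−kτ)) = 1 / (1 − 0.2825) = 1.394
Steady-state peak = C₀ × R = 3.17 × 1.394 = 4.419 mg/L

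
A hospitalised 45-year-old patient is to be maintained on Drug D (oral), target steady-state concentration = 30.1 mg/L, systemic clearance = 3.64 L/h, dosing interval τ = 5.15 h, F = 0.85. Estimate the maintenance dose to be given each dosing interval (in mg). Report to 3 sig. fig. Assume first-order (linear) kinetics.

At steady state, F × (Dose/τ) = Css × CL.
Dose = Css × CL × τ / F = 30.1 × 3.640 × 5.15 / 0.85 = 663.8 mg

664 mg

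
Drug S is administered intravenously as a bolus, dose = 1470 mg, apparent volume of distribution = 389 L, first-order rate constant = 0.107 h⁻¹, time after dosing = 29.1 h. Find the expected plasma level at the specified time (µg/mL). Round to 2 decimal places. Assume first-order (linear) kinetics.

C₀ = Dose / Vd = 1470 / 389 = 3.779 mg/L
C = C₀ · e^(−k·t) = 3.779 × e^(−0.1070 × 29.1)
  = 3.779 × 0.04444 = 0.1679 mg/L
(0.1679 mg/L = 0.1679 µg/mL)

0.17 µg/mL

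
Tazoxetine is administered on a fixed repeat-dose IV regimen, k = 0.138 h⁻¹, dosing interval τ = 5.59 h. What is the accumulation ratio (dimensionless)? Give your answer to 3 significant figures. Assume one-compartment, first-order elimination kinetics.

e^(−kτ) = e^(−0.1380 × 5.59) = 0.4624
Accumulation ratio R = 1 / (1 − e^(−kτ)) = 1 / (1 − 0.4624) = 1.860

1.86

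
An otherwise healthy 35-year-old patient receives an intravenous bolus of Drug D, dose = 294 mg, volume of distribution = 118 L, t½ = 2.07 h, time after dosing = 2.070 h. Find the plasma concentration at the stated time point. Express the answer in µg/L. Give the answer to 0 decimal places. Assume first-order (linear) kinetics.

C₀ = Dose / Vd = 294.0 / 118 = 2.492 mg/L
k = ln2 / t½ = 0.693147 / 2.07 = 0.3349 h⁻¹
t / t½ = 2.070 / 2.07 = 1 half-lives
C = C₀ × (1/2)^1 = 2.492 × 0.5000 = 1.246 mg/L
Convert: 1.246 mg/L × 1000 = 1246 µg/L

1246 µg/L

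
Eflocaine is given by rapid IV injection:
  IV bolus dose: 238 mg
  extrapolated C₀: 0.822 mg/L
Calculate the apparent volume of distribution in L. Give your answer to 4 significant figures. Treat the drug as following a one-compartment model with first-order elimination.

Vd = Dose / C₀ = 238.0 / 0.822 = 289.5 L

289.5 L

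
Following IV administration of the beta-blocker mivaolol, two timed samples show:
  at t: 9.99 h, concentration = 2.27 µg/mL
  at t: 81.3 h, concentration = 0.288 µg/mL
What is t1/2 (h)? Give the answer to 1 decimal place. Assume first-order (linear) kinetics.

23.9 h

k = ln(C₁/C₂) / (t₂ − t₁) = ln(2.27/0.288) / (81.3 − 9.99)
  = 2.065 / 71.31 = 0.02896 h⁻¹
t½ = ln2 / k = 0.693147 / 0.02896 = 23.93 h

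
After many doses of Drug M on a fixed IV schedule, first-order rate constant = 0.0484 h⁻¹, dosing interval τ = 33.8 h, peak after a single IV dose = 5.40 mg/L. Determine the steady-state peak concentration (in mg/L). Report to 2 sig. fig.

6.7 mg/L

e^(−kτ) = e^(−0.04840 × 33.8) = 0.1948
Accumulation ratio R = 1 / (1 − e^(−kτ)) = 1 / (1 − 0.1948) = 1.242
Steady-state peak = C₀ × R = 5.40 × 1.242 = 6.707 mg/L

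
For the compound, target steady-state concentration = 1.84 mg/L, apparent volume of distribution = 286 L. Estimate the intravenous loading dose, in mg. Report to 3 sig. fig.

526 mg

LD = Css × Vd = 1.84 × 286 = 526.2 mg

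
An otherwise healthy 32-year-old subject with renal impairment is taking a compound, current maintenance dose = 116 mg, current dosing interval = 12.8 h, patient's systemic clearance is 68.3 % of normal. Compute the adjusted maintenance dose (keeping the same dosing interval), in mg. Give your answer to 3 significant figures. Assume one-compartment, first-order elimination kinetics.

To keep the same average steady-state level, dosing rate must scale with clearance.
CL ratio = 68.3 / 100 = 0.6830
New dose (same interval) = 116 × 0.6830 = 79.23 mg

79.2 mg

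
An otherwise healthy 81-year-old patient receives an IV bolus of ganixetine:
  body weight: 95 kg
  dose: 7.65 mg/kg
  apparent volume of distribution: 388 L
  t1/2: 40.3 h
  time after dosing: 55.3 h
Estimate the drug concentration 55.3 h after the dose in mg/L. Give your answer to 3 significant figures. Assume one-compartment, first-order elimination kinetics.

0.724 mg/L

Total dose = 7.65 × 95 = 726.8 mg
C₀ = Dose / Vd = 726.8 / 388 = 1.873 mg/L
k = ln2 / t½ = 0.693147 / 40.3 = 0.01720 h⁻¹
C = C₀ · e^(−k·t) = 1.873 × e^(−0.01720 × 55.3)
  = 1.873 × 0.3863 = 0.7235 mg/L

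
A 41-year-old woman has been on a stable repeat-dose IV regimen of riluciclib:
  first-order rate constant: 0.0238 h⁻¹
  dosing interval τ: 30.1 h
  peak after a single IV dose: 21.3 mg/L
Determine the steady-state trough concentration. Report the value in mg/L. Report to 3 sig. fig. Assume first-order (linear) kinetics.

20.3 mg/L

e^(−kτ) = e^(−0.02380 × 30.1) = 0.4885
Accumulation ratio R = 1 / (1 − e^(−kτ)) = 1 / (1 − 0.4885) = 1.955
Steady-state trough = C₀ × R × e^(−kτ) = 21.3 × 1.955 × 0.4885 = 20.34 mg/L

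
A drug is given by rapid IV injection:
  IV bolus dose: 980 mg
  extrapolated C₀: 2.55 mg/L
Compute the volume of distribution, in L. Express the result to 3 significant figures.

Vd = Dose / C₀ = 980.0 / 2.55 = 384.3 L

384 L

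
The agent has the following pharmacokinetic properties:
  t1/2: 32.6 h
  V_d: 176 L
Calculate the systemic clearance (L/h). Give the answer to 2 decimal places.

3.74 L/h

k = ln2 / t½ = 0.693147 / 32.6 = 0.02126 h⁻¹
CL = k × Vd = 0.02126 × 176 = 3.742 L/h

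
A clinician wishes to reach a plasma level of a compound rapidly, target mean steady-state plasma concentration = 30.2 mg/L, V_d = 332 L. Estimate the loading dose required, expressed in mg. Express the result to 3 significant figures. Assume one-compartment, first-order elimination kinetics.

LD = Css × Vd = 30.2 × 332 = 10030 mg

10000 mg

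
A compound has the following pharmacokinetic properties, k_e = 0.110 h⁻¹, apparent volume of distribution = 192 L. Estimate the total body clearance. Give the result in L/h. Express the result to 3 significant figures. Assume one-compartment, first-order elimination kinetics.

CL = k × Vd = 0.110 × 192 = 21.12 L/h

21.1 L/h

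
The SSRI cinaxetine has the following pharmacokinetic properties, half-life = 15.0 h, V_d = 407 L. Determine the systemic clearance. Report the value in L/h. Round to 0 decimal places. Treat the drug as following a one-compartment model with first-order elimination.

k = ln2 / t½ = 0.693147 / 15.0 = 0.04621 h⁻¹
CL = k × Vd = 0.04621 × 407 = 18.81 L/h

19 L/h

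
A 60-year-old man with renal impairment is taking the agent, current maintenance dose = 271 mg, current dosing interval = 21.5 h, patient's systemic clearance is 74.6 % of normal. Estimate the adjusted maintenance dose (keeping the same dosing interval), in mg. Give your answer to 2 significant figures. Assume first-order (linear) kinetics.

200 mg

To keep the same average steady-state level, dosing rate must scale with clearance.
CL ratio = 74.6 / 100 = 0.7460
New dose (same interval) = 271 × 0.7460 = 202.2 mg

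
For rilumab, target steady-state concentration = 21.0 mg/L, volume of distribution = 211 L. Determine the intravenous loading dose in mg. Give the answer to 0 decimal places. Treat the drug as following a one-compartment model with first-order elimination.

4431 mg

LD = Css × Vd = 21.0 × 211 = 4431 mg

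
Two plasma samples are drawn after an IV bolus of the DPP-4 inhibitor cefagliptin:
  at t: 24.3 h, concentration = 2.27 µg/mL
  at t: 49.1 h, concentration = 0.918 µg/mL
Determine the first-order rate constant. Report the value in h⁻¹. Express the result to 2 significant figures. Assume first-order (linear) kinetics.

0.037 h⁻¹

k = ln(C₁/C₂) / (t₂ − t₁) = ln(2.27/0.918) / (49.1 − 24.3)
  = 0.9053 / 24.80 = 0.03650 h⁻¹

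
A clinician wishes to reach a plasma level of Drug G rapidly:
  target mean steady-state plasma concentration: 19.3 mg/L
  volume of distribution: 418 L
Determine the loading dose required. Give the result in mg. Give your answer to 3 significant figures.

LD = Css × Vd = 19.3 × 418 = 8067 mg

8070 mg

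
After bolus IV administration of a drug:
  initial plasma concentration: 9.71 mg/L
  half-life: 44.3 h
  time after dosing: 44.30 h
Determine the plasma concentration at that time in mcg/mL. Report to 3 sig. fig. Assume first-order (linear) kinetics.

k = ln2 / t½ = 0.693147 / 44.3 = 0.01565 h⁻¹
t / t½ = 44.30 / 44.3 = 1 half-lives
C = C₀ × (1/2)^1 = 9.710 × 0.5000 = 4.855 mg/L
(4.855 mg/L = 4.855 mcg/mL)

4.86 mcg/mL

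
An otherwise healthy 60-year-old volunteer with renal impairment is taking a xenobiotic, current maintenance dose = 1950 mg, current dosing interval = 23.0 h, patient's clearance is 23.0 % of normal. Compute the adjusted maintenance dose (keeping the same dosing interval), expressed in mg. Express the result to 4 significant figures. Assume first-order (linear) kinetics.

448.5 mg

To keep the same average steady-state level, dosing rate must scale with clearance.
CL ratio = 23.0 / 100 = 0.2300
New dose (same interval) = 1950 × 0.2300 = 448.5 mg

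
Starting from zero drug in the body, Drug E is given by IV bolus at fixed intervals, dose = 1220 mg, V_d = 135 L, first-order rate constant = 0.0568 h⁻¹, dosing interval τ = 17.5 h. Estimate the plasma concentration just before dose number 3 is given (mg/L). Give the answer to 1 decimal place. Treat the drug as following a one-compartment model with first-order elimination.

4.6 mg/L

C₀ per dose = Dose / Vd = 1220 / 135 = 9.037 mg/L
Fraction remaining after one interval: r = e^(−kτ) = e^(−0.05680 × 17.5) = 0.3701
Before dose 3, 2 doses have been given (aged 1τ, 2τ).
C_trough = C₀ × (r + r²) = 9.037 × (0.3701 + 0.1370) = 4.583 mg/L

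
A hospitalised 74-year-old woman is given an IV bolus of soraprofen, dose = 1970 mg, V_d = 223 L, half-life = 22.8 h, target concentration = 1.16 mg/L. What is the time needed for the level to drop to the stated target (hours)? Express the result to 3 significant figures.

66.8 h

C₀ = Dose / Vd = 1970 / 223 = 8.834 mg/L
k = ln2 / t½ = 0.693147 / 22.8 = 0.03040 h⁻¹
t = ln(C₀ / C) / k = ln(8.834 / 1.16) / 0.03040
  = ln(7.616) / 0.03040 = 2.030 / 0.03040 = 66.78 h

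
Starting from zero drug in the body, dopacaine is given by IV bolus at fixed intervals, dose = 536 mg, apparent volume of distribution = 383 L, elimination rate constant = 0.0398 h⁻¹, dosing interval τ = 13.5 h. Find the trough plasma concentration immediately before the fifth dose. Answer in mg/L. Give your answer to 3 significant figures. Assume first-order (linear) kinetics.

1.74 mg/L

C₀ per dose = Dose / Vd = 536 / 383 = 1.399 mg/L
Fraction remaining after one interval: r = e^(−kτ) = e^(−0.03980 × 13.5) = 0.5843
Before dose 5, 4 doses have been given (aged 1τ, 2τ, 3τ, 4τ).
C_trough = C₀ × (r + r² + … + r^4) = C₀ × r(1−r^4)/(1−r)
        = 1.399 × 0.5843 × (1 − 0.1166) / (1 − 0.5843) = 1.737 mg/L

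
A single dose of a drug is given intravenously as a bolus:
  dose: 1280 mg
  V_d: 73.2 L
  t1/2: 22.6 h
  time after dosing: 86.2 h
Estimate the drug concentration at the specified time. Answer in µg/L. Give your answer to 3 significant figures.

1240 µg/L

C₀ = Dose / Vd = 1280 / 73.2 = 17.49 mg/L
k = ln2 / t½ = 0.693147 / 22.6 = 0.03067 h⁻¹
C = C₀ · e^(−k·t) = 17.49 × e^(−0.03067 × 86.2)
  = 17.49 × 0.07109 = 1.243 mg/L
Convert: 1.243 mg/L × 1000 = 1243 µg/L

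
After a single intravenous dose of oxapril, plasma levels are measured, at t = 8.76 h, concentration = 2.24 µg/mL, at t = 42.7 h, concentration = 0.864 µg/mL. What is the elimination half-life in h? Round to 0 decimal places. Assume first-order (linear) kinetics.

25 h

k = ln(C₁/C₂) / (t₂ − t₁) = ln(2.24/0.864) / (42.7 − 8.76)
  = 0.9527 / 33.94 = 0.02807 h⁻¹
t½ = ln2 / k = 0.693147 / 0.02807 = 24.69 h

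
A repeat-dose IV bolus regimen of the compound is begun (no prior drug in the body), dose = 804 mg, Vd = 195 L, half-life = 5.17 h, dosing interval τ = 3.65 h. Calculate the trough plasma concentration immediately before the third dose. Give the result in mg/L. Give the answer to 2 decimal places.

4.08 mg/L

C₀ per dose = Dose / Vd = 804 / 195 = 4.123 mg/L
k = ln2 / t½ = 0.693147 / 5.17 = 0.1341 h⁻¹
Fraction remaining after one interval: r = e^(−kτ) = e^(−0.1341 × 3.65) = 0.6130
Before dose 3, 2 doses have been given (aged 1τ, 2τ).
C_trough = C₀ × (r + r²) = 4.123 × (0.6130 + 0.3758) = 4.077 mg/L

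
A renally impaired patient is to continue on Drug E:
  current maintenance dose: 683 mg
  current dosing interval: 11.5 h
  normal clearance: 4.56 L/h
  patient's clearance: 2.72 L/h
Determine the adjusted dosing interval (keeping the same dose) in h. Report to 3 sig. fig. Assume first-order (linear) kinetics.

19.3 h

To keep the same average steady-state level, dosing rate must scale with clearance.
CL ratio = 2.72 / 4.56 = 0.5965
New interval (same dose) = 11.5 / 0.5965 = 19.28 h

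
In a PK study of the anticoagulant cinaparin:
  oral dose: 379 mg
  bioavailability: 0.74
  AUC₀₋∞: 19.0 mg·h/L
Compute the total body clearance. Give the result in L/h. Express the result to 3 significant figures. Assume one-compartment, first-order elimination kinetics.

14.8 L/h

CL = F·Dose / AUC = 0.74 × 379 / 19.0 = 14.76 L/h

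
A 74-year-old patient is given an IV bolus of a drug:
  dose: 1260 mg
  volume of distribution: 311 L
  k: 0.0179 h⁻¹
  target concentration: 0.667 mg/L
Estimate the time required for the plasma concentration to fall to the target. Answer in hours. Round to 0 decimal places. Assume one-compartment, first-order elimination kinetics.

101 h

C₀ = Dose / Vd = 1260 / 311 = 4.051 mg/L
t = ln(C₀ / C) / k = ln(4.051 / 0.667) / 0.01790
  = ln(6.073) / 0.01790 = 1.804 / 0.01790 = 100.8 h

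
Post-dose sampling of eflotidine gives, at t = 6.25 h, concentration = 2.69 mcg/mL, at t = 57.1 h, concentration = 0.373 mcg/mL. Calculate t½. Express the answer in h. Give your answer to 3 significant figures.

17.8 h

k = ln(C₁/C₂) / (t₂ − t₁) = ln(2.69/0.373) / (57.1 − 6.25)
  = 1.976 / 50.85 = 0.03886 h⁻¹
t½ = ln2 / k = 0.693147 / 0.03886 = 17.84 h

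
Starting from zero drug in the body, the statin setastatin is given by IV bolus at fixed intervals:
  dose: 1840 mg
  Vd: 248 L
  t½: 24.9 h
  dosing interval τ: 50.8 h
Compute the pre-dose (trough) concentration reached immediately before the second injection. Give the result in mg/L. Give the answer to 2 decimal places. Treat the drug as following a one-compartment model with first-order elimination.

C₀ per dose = Dose / Vd = 1840 / 248 = 7.419 mg/L
k = ln2 / t½ = 0.693147 / 24.9 = 0.02784 h⁻¹
Fraction remaining after one interval: r = e^(−kτ) = e^(−0.02784 × 50.8) = 0.2431
Before dose 2, 1 dose has been given (aged 1τ).
C_trough = C₀ × r = 7.419 × 0.2431 = 1.804 mg/L

1.80 mg/L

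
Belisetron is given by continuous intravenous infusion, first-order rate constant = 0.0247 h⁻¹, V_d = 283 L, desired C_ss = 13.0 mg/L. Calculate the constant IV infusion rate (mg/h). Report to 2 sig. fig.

CL = k × Vd = 0.02470 × 283 = 6.990 L/h
At steady state, infusion rate R₀ = Css × CL = 13.0 × 6.990 = 90.87 mg/h

91 mg/h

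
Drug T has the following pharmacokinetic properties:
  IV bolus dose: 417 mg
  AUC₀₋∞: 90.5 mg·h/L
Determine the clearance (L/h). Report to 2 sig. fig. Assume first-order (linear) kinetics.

CL = Dose / AUC = 417 / 90.5 = 4.608 L/h

4.6 L/h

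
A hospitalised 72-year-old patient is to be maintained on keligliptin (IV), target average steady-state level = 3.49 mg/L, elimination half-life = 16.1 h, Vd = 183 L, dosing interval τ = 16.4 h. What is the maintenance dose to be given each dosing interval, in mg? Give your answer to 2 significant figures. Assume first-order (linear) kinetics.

450 mg

k = ln2 / t½ = 0.693147 / 16.1 = 0.04305 h⁻¹
CL = k × Vd = 0.04305 × 183 = 7.878 L/h
At steady state, Dose/τ = Css × CL.
Dose = Css × CL × τ = 3.49 × 7.878 × 16.4 = 450.9 mg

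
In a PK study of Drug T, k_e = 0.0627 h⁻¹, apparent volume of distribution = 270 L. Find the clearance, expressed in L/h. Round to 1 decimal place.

16.9 L/h

CL = k × Vd = 0.0627 × 270 = 16.93 L/h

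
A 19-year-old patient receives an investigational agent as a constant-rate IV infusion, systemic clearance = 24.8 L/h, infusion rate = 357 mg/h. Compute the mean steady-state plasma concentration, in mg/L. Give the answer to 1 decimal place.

At steady state Css = R₀ / CL = 357 / 24.80 = 14.40 mg/L

14.4 mg/L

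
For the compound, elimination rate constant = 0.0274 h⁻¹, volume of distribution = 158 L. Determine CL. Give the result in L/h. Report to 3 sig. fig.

CL = k × Vd = 0.0274 × 158 = 4.329 L/h

4.33 L/h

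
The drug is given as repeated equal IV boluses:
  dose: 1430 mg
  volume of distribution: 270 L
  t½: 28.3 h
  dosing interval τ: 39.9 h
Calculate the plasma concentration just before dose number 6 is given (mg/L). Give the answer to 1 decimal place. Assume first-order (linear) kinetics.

3.2 mg/L

C₀ per dose = Dose / Vd = 1430 / 270 = 5.296 mg/L
k = ln2 / t½ = 0.693147 / 28.3 = 0.02449 h⁻¹
Fraction remaining after one interval: r = e^(−kτ) = e^(−0.02449 × 39.9) = 0.3764
Before dose 6, 5 doses have been given (aged 1τ, 2τ, 3τ, 4τ, 5τ).
C_trough = C₀ × (r + r² + … + r^5) = C₀ × r(1−r^5)/(1−r)
        = 5.296 × 0.3764 × (1 − 0.007555) / (1 − 0.3764) = 3.172 mg/L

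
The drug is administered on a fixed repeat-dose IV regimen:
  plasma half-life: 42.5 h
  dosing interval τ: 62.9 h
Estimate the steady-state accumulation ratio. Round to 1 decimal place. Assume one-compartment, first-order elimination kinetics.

1.6

k = ln2 / t½ = 0.693147 / 42.5 = 0.01631 h⁻¹
e^(−kτ) = e^(−0.01631 × 62.9) = 0.3585
Accumulation ratio R = 1 / (1 − e^(−kτ)) = 1 / (1 − 0.3585) = 1.559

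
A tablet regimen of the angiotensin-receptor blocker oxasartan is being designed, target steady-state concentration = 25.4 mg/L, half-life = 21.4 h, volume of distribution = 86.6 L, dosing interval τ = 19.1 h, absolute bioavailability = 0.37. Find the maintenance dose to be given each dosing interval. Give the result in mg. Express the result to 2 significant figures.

k = ln2 / t½ = 0.693147 / 21.4 = 0.03239 h⁻¹
CL = k × Vd = 0.03239 × 86.6 = 2.805 L/h
At steady state, F × (Dose/τ) = Css × CL.
Dose = Css × CL × τ / F = 25.4 × 2.805 × 19.1 / 0.37 = 3678 mg

3700 mg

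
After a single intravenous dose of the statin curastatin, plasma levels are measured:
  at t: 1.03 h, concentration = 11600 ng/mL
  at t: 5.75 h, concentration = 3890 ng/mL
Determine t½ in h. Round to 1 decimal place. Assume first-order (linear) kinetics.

3.0 h

k = ln(C₁/C₂) / (t₂ − t₁) = ln(11600/3890) / (5.75 − 1.03)
  = 1.093 / 4.720 = 0.2316 h⁻¹
t½ = ln2 / k = 0.693147 / 0.2316 = 2.993 h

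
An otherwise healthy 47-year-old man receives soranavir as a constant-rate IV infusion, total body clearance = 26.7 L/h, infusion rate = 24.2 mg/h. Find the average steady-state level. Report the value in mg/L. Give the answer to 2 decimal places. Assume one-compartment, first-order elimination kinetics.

At steady state Css = R₀ / CL = 24.2 / 26.70 = 0.9064 mg/L

0.91 mg/L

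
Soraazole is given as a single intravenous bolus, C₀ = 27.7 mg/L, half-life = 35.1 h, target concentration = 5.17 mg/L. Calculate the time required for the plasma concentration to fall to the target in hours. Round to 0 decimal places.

k = ln2 / t½ = 0.693147 / 35.1 = 0.01975 h⁻¹
t = ln(C₀ / C) / k = ln(27.70 / 5.17) / 0.01975
  = ln(5.358) / 0.01975 = 1.679 / 0.01975 = 85.01 h

85 h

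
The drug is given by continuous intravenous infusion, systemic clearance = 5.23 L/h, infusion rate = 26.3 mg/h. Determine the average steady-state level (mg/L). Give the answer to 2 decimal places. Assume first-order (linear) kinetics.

5.03 mg/L

At steady state Css = R₀ / CL = 26.3 / 5.230 = 5.029 mg/L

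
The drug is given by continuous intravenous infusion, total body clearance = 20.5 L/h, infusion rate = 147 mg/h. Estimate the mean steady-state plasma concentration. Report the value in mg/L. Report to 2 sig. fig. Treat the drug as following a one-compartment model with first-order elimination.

7.2 mg/L

At steady state Css = R₀ / CL = 147 / 20.50 = 7.171 mg/L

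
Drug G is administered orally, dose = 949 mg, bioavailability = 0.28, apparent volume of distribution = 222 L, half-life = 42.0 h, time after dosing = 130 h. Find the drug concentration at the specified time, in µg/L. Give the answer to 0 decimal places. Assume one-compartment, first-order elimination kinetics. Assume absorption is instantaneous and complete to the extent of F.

140 µg/L

Amount reaching circulation = F × Dose = 0.28 × 949.0 = 265.7 mg
C₀ = F·Dose / Vd = 265.7 / 222 = 1.197 mg/L
k = ln2 / t½ = 0.693147 / 42.0 = 0.01650 h⁻¹
C = C₀ · e^(−k·t) = 1.197 × e^(−0.01650 × 130)
  = 1.197 × 0.1171 = 0.1402 mg/L
Convert: 0.1402 mg/L × 1000 = 140.2 µg/L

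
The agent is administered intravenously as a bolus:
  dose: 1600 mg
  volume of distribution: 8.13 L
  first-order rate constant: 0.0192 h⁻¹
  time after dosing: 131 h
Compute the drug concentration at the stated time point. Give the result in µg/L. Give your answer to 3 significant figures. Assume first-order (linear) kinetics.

C₀ = Dose / Vd = 1600 / 8.13 = 196.8 mg/L
C = C₀ · e^(−k·t) = 196.8 × e^(−0.01920 × 131)
  = 196.8 × 0.08085 = 15.91 mg/L
Convert: 15.91 mg/L × 1000 = 15910 µg/L

15900 µg/L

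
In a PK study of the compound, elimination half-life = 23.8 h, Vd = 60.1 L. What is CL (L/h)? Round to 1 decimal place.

k = ln2 / t½ = 0.693147 / 23.8 = 0.02912 h⁻¹
CL = k × Vd = 0.02912 × 60.1 = 1.750 L/h

1.8 L/h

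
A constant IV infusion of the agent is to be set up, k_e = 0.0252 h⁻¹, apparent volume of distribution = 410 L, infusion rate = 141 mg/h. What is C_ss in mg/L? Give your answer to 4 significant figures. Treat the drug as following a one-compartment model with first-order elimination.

13.65 mg/L

CL = k × Vd = 0.02520 × 410 = 10.33 L/h
At steady state Css = R₀ / CL = 141 / 10.33 = 13.65 mg/L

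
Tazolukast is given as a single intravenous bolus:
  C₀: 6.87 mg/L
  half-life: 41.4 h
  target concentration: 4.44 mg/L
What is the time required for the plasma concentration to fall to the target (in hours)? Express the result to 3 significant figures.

k = ln2 / t½ = 0.693147 / 41.4 = 0.01674 h⁻¹
t = ln(C₀ / C) / k = ln(6.870 / 4.44) / 0.01674
  = ln(1.547) / 0.01674 = 0.4363 / 0.01674 = 26.06 h

26.1 h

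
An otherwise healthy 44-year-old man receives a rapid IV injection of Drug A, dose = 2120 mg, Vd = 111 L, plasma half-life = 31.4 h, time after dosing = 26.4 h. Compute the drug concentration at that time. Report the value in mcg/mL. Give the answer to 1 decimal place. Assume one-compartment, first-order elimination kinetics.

10.7 mcg/mL

C₀ = Dose / Vd = 2120 / 111 = 19.10 mg/L
k = ln2 / t½ = 0.693147 / 31.4 = 0.02207 h⁻¹
C = C₀ · e^(−k·t) = 19.10 × e^(−0.02207 × 26.4)
  = 19.10 × 0.5584 = 10.67 mg/L
(10.67 mg/L = 10.67 mcg/mL)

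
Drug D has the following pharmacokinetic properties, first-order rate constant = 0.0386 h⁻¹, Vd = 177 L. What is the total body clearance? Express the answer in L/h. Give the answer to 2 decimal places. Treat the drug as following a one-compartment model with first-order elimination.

6.83 L/h

CL = k × Vd = 0.0386 × 177 = 6.832 L/h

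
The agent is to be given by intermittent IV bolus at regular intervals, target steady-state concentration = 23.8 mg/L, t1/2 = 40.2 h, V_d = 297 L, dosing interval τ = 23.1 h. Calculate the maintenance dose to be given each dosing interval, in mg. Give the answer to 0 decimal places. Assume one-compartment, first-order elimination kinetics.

k = ln2 / t½ = 0.693147 / 40.2 = 0.01724 h⁻¹
CL = k × Vd = 0.01724 × 297 = 5.120 L/h
At steady state, Dose/τ = Css × CL.
Dose = Css × CL × τ = 23.8 × 5.120 × 23.1 = 2815 mg

2815 mg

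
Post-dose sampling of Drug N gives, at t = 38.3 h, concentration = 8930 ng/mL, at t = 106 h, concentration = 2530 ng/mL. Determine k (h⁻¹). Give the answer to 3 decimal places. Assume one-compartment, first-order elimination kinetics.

0.019 h⁻¹

k = ln(C₁/C₂) / (t₂ − t₁) = ln(8930/2530) / (106 − 38.3)
  = 1.261 / 67.70 = 0.01863 h⁻¹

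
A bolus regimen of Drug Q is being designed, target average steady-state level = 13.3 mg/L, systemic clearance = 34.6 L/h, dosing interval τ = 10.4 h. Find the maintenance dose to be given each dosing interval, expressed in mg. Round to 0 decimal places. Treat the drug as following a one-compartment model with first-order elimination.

4786 mg

At steady state, Dose/τ = Css × CL.
Dose = Css × CL × τ = 13.3 × 34.60 × 10.4 = 4786 mg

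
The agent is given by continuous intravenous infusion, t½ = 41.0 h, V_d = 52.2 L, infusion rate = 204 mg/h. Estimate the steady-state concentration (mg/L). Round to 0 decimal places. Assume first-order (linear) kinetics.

231 mg/L

k = ln2 / t½ = 0.693147 / 41.0 = 0.01691 h⁻¹
CL = k × Vd = 0.01691 × 52.2 = 0.8827 L/h
At steady state Css = R₀ / CL = 204 / 0.8827 = 231.1 mg/L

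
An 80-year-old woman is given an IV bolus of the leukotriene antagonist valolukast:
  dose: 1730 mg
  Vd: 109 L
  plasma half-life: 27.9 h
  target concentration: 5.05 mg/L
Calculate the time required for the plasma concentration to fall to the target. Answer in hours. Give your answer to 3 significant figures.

46.1 h

C₀ = Dose / Vd = 1730 / 109 = 15.87 mg/L
k = ln2 / t½ = 0.693147 / 27.9 = 0.02484 h⁻¹
t = ln(C₀ / C) / k = ln(15.87 / 5.05) / 0.02484
  = ln(3.143) / 0.02484 = 1.145 / 0.02484 = 46.10 h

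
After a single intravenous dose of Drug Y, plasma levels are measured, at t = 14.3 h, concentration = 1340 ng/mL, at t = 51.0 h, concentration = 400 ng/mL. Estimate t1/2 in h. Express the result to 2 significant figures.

k = ln(C₁/C₂) / (t₂ − t₁) = ln(1340/400) / (51.0 − 14.3)
  = 1.209 / 36.70 = 0.03294 h⁻¹
t½ = ln2 / k = 0.693147 / 0.03294 = 21.04 h

21 h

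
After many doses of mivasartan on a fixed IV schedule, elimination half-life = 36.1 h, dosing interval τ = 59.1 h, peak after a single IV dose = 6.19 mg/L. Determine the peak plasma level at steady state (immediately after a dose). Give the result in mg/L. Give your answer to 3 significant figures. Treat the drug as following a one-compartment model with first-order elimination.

k = ln2 / t½ = 0.693147 / 36.1 = 0.01920 h⁻¹
e^(−kτ) = e^(−0.01920 × 59.1) = 0.3215
Accumulation ratio R = 1 / (1 − e^(−kτ)) = 1 / (1 − 0.3215) = 1.474
Steady-state peak = C₀ × R = 6.19 × 1.474 = 9.124 mg/L

9.12 mg/L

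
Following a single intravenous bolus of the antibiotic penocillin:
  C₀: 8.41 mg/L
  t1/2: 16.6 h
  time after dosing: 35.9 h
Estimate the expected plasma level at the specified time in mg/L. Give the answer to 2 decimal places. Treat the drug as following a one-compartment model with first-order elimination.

k = ln2 / t½ = 0.693147 / 16.6 = 0.04176 h⁻¹
C = C₀ · e^(−k·t) = 8.410 × e^(−0.04176 × 35.9)
  = 8.410 × 0.2233 = 1.878 mg/L

1.88 mg/L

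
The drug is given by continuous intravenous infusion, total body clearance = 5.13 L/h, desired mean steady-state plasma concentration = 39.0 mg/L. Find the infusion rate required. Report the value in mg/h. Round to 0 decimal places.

At steady state, infusion rate R₀ = Css × CL = 39.0 × 5.130 = 200.1 mg/h

200 mg/h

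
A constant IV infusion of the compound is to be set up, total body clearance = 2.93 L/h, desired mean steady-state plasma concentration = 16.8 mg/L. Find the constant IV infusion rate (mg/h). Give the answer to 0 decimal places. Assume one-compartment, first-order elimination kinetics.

49 mg/h

At steady state, infusion rate R₀ = Css × CL = 16.8 × 2.930 = 49.22 mg/h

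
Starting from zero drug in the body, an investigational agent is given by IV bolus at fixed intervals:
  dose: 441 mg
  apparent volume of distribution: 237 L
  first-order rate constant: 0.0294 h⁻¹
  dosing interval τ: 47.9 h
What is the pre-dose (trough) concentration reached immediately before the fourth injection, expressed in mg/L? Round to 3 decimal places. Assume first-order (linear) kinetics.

C₀ per dose = Dose / Vd = 441 / 237 = 1.861 mg/L
Fraction remaining after one interval: r = e^(−kτ) = e^(−0.02940 × 47.9) = 0.2446
Before dose 4, 3 doses have been given (aged 1τ, 2τ, 3τ).
C_trough = C₀ × (r + r² + … + r^3) = C₀ × r(1−r^3)/(1−r)
        = 1.861 × 0.2446 × (1 − 0.01463) / (1 − 0.2446) = 0.5938 mg/L

0.594 mg/L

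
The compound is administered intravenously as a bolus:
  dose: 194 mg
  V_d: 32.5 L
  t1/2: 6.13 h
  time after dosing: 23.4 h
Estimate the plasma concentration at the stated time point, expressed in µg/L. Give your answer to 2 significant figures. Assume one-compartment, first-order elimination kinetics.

C₀ = Dose / Vd = 194.0 / 32.5 = 5.969 mg/L
k = ln2 / t½ = 0.693147 / 6.13 = 0.1131 h⁻¹
C = C₀ · e^(−k·t) = 5.969 × e^(−0.1131 × 23.4)
  = 5.969 × 0.07090 = 0.4232 mg/L
Convert: 0.4232 mg/L × 1000 = 423.2 µg/L

420 µg/L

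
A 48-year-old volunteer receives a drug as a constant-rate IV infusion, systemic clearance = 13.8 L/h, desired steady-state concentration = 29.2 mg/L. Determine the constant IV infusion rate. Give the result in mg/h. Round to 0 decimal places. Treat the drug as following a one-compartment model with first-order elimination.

403 mg/h

At steady state, infusion rate R₀ = Css × CL = 29.2 × 13.80 = 403.0 mg/h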